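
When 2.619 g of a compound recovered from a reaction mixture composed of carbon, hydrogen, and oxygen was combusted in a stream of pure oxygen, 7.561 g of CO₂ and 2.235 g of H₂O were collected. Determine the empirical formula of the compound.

C9H13O

mol C = 7.561 g CO₂ ÷ 44.009 g/mol = 0.17181 mol
mol H = 2 × 2.235 g H₂O ÷ 18.015 g/mol = 0.24813 mol
mass O = 2.619 − (2.0636 + 0.25011) = 0.30533 g → mol O = 0.30533 ÷ 15.999 = 0.019084 mol
Divide by the smallest (0.019084 mol): C 9.002, H 13.002, O 1.000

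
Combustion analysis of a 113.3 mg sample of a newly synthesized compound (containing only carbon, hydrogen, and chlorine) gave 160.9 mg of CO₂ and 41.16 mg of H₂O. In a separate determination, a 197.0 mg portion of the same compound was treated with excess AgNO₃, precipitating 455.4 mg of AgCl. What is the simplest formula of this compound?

C4H5Cl2

mol C = 0.1609 g CO₂ ÷ 44.009 g/mol = 0.0036561 mol
mol H = 2 × 0.04116 g H₂O ÷ 18.015 g/mol = 0.0045695 mol
From the AgCl data: mol Cl per gram of compound = (0.4554 ÷ 143.318) ÷ 0.1970 = 0.016130 mol/g, so in the 0.1133 g combustion sample mol Cl = 0.0018275 mol
Divide by the smallest (0.0018275 mol): C 2.001, H 2.500, Cl 1.000
Multiplying each by 2 gives whole numbers: C 4.00, H 5.00, Cl 2.00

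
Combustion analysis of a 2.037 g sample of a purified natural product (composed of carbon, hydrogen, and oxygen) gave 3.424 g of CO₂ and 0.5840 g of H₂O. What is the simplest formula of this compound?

mol C = 3.424 g CO₂ ÷ 44.009 g/mol = 0.077802 mol
mol H = 2 × 0.5840 g H₂O ÷ 18.015 g/mol = 0.064835 mol
mass O = 2.037 − (0.93448 + 0.065354) = 1.0372 g → mol O = 1.0372 ÷ 15.999 = 0.064827 mol
Divide by the smallest (0.064827 mol): C 1.200, H 1.000, O 1.000
Multiplying each by 5 gives whole numbers: C 6.00, H 5.00, O 5.00

C6H5O5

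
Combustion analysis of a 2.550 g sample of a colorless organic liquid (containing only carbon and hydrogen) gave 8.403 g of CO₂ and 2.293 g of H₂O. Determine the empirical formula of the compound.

mol C = 8.403 g CO₂ ÷ 44.009 g/mol = 0.19094 mol
mol H = 2 × 2.293 g H₂O ÷ 18.015 g/mol = 0.25457 mol
Divide by the smallest (0.19094 mol): C 1.000, H 1.333
Multiplying each by 3 gives whole numbers: C 3.00, H 4.00

C3H4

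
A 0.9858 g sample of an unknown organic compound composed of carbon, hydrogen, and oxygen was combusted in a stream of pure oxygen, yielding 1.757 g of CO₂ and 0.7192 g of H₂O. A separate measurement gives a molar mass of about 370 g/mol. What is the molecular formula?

mol C = 1.757 g CO₂ ÷ 44.009 g/mol = 0.039924 mol
mol H = 2 × 0.7192 g H₂O ÷ 18.015 g/mol = 0.079845 mol
mass O = 0.9858 − (0.47952 + 0.080483) = 0.42579 g → mol O = 0.42579 ÷ 15.999 = 0.026614 mol
Divide by the smallest (0.026614 mol): C 1.500, H 3.000, O 1.000
Multiplying each by 2 gives whole numbers: C 3.00, H 6.00, O 2.00
Empirical formula: C3H6O2
Empirical-formula mass = 74.08 g/mol; 370 ÷ 74.08 ≈ 5, so the molecular formula is C15H30O10.

C15H30O10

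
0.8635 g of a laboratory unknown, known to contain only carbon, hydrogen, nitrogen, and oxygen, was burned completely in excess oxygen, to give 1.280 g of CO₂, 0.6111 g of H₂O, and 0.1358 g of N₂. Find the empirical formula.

C3H7NO2

mol C = 1.280 g CO₂ ÷ 44.009 g/mol = 0.029085 mol
mol H = 2 × 0.6111 g H₂O ÷ 18.015 g/mol = 0.067843 mol
mol N = 2 × 0.1358 g N₂ ÷ 28.014 g/mol = 0.0096952 mol
mass O = 0.8635 − (0.34934 + 0.068386 + 0.13580) = 0.30997 g → mol O = 0.30997 ÷ 15.999 = 0.019375 mol
Divide by the smallest (0.0096952 mol): C 3.000, H 6.998, N 1.000, O 1.998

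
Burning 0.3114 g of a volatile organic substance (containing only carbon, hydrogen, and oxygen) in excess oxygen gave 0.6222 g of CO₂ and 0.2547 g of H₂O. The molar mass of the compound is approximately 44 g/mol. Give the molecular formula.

mol C = 0.6222 g CO₂ ÷ 44.009 g/mol = 0.014138 mol
mol H = 2 × 0.2547 g H₂O ÷ 18.015 g/mol = 0.028276 mol
mass O = 0.3114 − (0.16981 + 0.028503) = 0.11309 g → mol O = 0.11309 ÷ 15.999 = 0.0070683 mol
Divide by the smallest (0.0070683 mol): C 2.000, H 4.000, O 1.000
Empirical formula: C2H4O
Empirical-formula mass = 44.05 g/mol; 44 ÷ 44.05 ≈ 1, so the molecular formula is C2H4O.

C2H4O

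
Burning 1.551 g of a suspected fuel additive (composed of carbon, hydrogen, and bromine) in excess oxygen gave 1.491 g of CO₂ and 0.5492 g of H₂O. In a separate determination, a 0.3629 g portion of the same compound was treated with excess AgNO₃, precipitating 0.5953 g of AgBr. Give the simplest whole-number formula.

mol C = 1.491 g CO₂ ÷ 44.009 g/mol = 0.033879 mol
mol H = 2 × 0.5492 g H₂O ÷ 18.015 g/mol = 0.060971 mol
From the AgBr data: mol Br per gram of compound = (0.5953 ÷ 187.772) ÷ 0.3629 = 0.0087361 mol/g, so in the 1.551 g combustion sample mol Br = 0.013550 mol
Divide by the smallest (0.013550 mol): C 2.500, H 4.500, Br 1.000
Multiplying each by 2 gives whole numbers: C 5.00, H 9.00, Br 2.00

C5H9Br2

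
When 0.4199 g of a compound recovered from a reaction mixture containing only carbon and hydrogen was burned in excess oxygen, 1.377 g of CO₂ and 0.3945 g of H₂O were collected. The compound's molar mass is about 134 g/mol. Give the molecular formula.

C10H14

mol C = 1.377 g CO₂ ÷ 44.009 g/mol = 0.031289 mol
mol H = 2 × 0.3945 g H₂O ÷ 18.015 g/mol = 0.043797 mol
Divide by the smallest (0.031289 mol): C 1.000, H 1.400
Multiplying each by 5 gives whole numbers: C 5.00, H 7.00
Empirical formula: C5H7
Empirical-formula mass = 67.11 g/mol; 134 ÷ 67.11 ≈ 2, so the molecular formula is C10H14.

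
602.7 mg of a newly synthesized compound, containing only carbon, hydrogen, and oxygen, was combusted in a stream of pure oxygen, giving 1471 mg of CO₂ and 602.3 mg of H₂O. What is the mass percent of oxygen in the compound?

mol C = 1.471 g CO₂ ÷ 44.009 g/mol = 0.033425 mol
mol H = 2 × 0.6023 g H₂O ÷ 18.015 g/mol = 0.066867 mol
mass O = 0.6027 − (0.40147 + 0.067401) = 0.13383 g → mol O = 0.13383 ÷ 15.999 = 0.0083650 mol
mass % O = 0.13383 g ÷ 0.6027 g × 100%

22.21%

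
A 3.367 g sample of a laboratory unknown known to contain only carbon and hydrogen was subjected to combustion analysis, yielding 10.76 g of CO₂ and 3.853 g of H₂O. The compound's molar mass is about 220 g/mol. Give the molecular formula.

C16H28

mol C = 10.76 g CO₂ ÷ 44.009 g/mol = 0.24450 mol
mol H = 2 × 3.853 g H₂O ÷ 18.015 g/mol = 0.42775 mol
Divide by the smallest (0.24450 mol): C 1.000, H 1.750
Multiplying each by 4 gives whole numbers: C 4.00, H 7.00
Empirical formula: C4H7
Empirical-formula mass = 55.10 g/mol; 220 ÷ 55.10 ≈ 4, so the molecular formula is C16H28.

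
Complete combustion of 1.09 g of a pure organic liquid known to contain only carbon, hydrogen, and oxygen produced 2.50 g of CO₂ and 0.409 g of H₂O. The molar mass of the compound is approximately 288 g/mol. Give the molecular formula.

C15H12O6

mol C = 2.50 g CO₂ ÷ 44.009 g/mol = 0.05681 mol
mol H = 2 × 0.409 g H₂O ÷ 18.015 g/mol = 0.04541 mol
mass O = 1.09 − (0.6823 + 0.04577) = 0.3619 g → mol O = 0.3619 ÷ 15.999 = 0.02262 mol
Divide by the smallest (0.02262 mol): C 2.511, H 2.007, O 1.000
Multiplying each by 2 gives whole numbers: C 5.02, H 4.01, O 2.00
Empirical formula: C5H4O2
Empirical-formula mass = 96.08 g/mol; 288 ÷ 96.08 ≈ 3, so the molecular formula is C15H12O6.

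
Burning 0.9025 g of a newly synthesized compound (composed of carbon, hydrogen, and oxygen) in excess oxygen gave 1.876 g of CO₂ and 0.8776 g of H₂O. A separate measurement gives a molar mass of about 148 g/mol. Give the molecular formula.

mol C = 1.876 g CO₂ ÷ 44.009 g/mol = 0.042628 mol
mol H = 2 × 0.8776 g H₂O ÷ 18.015 g/mol = 0.097430 mol
mass O = 0.9025 − (0.51200 + 0.098209) = 0.29229 g → mol O = 0.29229 ÷ 15.999 = 0.018269 mol
Divide by the smallest (0.018269 mol): C 2.333, H 5.333, O 1.000
Multiplying each by 3 gives whole numbers: C 7.00, H 16.00, O 3.00
Empirical formula: C7H16O3
Empirical-formula mass = 148.20 g/mol; 148 ÷ 148.20 ≈ 1, so the molecular formula is C7H16O3.

C7H16O3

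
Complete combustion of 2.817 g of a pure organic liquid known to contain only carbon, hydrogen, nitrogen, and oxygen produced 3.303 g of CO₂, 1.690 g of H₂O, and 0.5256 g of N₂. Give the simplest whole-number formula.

C2H5NO2

mol C = 3.303 g CO₂ ÷ 44.009 g/mol = 0.075053 mol
mol H = 2 × 1.690 g H₂O ÷ 18.015 g/mol = 0.18762 mol
mol N = 2 × 0.5256 g N₂ ÷ 28.014 g/mol = 0.037524 mol
mass O = 2.817 − (0.90146 + 0.18912 + 0.52560) = 1.2008 g → mol O = 1.2008 ÷ 15.999 = 0.075056 mol
Divide by the smallest (0.037524 mol): C 2.000, H 5.000, N 1.000, O 2.000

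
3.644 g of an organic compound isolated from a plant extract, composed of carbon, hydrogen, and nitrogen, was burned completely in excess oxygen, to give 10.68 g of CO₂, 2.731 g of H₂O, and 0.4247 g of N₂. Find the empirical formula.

mol C = 10.68 g CO₂ ÷ 44.009 g/mol = 0.24268 mol
mol H = 2 × 2.731 g H₂O ÷ 18.015 g/mol = 0.30319 mol
mol N = 2 × 0.4247 g N₂ ÷ 28.014 g/mol = 0.030321 mol
Divide by the smallest (0.030321 mol): C 8.004, H 10.000, N 1.000

C8H10N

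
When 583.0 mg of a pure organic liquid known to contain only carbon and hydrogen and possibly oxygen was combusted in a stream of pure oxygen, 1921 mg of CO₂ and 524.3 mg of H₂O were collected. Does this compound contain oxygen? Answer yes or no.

no

mol C = 1.921 g CO₂ ÷ 44.009 g/mol = 0.043650 mol
mol H = 2 × 0.5243 g H₂O ÷ 18.015 g/mol = 0.058207 mol
C and H together account for 0.58295 g — essentially the entire 0.5830 g sample — so the compound contains no oxygen.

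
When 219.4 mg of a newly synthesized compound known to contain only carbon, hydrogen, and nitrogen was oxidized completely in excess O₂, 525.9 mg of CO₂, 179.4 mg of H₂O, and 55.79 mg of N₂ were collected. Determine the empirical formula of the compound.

C3H5N

mol C = 0.5259 g CO₂ ÷ 44.009 g/mol = 0.011950 mol
mol H = 2 × 0.1794 g H₂O ÷ 18.015 g/mol = 0.019917 mol
mol N = 2 × 0.05579 g N₂ ÷ 28.014 g/mol = 0.0039830 mol
Divide by the smallest (0.0039830 mol): C 3.000, H 5.000, N 1.000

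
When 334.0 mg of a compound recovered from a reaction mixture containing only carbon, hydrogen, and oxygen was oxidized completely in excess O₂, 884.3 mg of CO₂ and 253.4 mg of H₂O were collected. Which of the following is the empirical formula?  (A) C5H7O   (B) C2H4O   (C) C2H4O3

(A) C5H7O

mol C = 0.8843 g CO₂ ÷ 44.009 g/mol = 0.020094 mol
mol H = 2 × 0.2534 g H₂O ÷ 18.015 g/mol = 0.028132 mol
mass O = 0.3340 − (0.24134 + 0.028357) = 0.064298 g → mol O = 0.064298 ÷ 15.999 = 0.0040189 mol
Divide by the smallest (0.0040189 mol): C 5.000, H 7.000, O 1.000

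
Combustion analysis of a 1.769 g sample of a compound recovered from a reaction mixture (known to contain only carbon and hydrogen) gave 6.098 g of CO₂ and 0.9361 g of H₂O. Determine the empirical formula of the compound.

mol C = 6.098 g CO₂ ÷ 44.009 g/mol = 0.13856 mol
mol H = 2 × 0.9361 g H₂O ÷ 18.015 g/mol = 0.10392 mol
Divide by the smallest (0.10392 mol): C 1.333, H 1.000
Multiplying each by 3 gives whole numbers: C 4.00, H 3.00

C4H3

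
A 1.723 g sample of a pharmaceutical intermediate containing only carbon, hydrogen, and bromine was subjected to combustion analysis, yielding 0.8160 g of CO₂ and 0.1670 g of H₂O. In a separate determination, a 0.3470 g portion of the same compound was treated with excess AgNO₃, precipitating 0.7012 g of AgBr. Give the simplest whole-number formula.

CHBr

mol C = 0.8160 g CO₂ ÷ 44.009 g/mol = 0.018542 mol
mol H = 2 × 0.1670 g H₂O ÷ 18.015 g/mol = 0.018540 mol
From the AgBr data: mol Br per gram of compound = (0.7012 ÷ 187.772) ÷ 0.3470 = 0.010762 mol/g, so in the 1.723 g combustion sample mol Br = 0.018542 mol
Divide by the smallest (0.018540 mol): C 1.000, H 1.000, Br 1.000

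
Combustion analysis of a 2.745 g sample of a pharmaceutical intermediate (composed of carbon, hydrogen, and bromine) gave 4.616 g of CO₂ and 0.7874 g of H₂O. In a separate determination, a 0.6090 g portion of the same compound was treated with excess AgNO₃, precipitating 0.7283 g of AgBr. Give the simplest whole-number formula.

mol C = 4.616 g CO₂ ÷ 44.009 g/mol = 0.10489 mol
mol H = 2 × 0.7874 g H₂O ÷ 18.015 g/mol = 0.087416 mol
From the AgBr data: mol Br per gram of compound = (0.7283 ÷ 187.772) ÷ 0.6090 = 0.0063689 mol/g, so in the 2.745 g combustion sample mol Br = 0.017483 mol
Divide by the smallest (0.017483 mol): C 6.000, H 5.000, Br 1.000

C6H5Br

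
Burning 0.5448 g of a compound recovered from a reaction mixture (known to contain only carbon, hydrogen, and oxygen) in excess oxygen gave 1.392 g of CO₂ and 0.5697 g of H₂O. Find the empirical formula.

C5H10O

mol C = 1.392 g CO₂ ÷ 44.009 g/mol = 0.031630 mol
mol H = 2 × 0.5697 g H₂O ÷ 18.015 g/mol = 0.063247 mol
mass O = 0.5448 − (0.37991 + 0.063753) = 0.10114 g → mol O = 0.10114 ÷ 15.999 = 0.0063216 mol
Divide by the smallest (0.0063216 mol): C 5.003, H 10.005, O 1.000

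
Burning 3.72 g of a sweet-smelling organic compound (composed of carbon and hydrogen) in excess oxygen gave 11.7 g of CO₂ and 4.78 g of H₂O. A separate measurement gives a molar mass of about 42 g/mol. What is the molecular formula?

C3H6

mol C = 11.7 g CO₂ ÷ 44.009 g/mol = 0.2659 mol
mol H = 2 × 4.78 g H₂O ÷ 18.015 g/mol = 0.5307 mol
Divide by the smallest (0.2659 mol): C 1.000, H 1.996
Empirical formula: CH2
Empirical-formula mass = 14.03 g/mol; 42 ÷ 14.03 ≈ 3, so the molecular formula is C3H6.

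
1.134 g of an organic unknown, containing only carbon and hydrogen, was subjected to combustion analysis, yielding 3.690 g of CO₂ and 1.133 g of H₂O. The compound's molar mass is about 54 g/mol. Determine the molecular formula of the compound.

C4H6

mol C = 3.690 g CO₂ ÷ 44.009 g/mol = 0.083846 mol
mol H = 2 × 1.133 g H₂O ÷ 18.015 g/mol = 0.12578 mol
Divide by the smallest (0.083846 mol): C 1.000, H 1.500
Multiplying each by 2 gives whole numbers: C 2.00, H 3.00
Empirical formula: C2H3
Empirical-formula mass = 27.05 g/mol; 54 ÷ 27.05 ≈ 2, so the molecular formula is C4H6.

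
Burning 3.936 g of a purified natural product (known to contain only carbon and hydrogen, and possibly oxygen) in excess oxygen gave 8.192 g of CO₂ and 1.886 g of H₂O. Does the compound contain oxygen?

yes

mol C = 8.192 g CO₂ ÷ 44.009 g/mol = 0.18614 mol
mol H = 2 × 1.886 g H₂O ÷ 18.015 g/mol = 0.20938 mol
C and H account for only 2.4468 g of the 3.936 g sample; the remaining 1.4892 g must be oxygen.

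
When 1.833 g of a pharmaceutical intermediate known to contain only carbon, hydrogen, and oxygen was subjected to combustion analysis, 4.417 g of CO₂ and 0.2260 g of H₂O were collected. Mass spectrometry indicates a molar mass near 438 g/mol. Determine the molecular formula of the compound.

mol C = 4.417 g CO₂ ÷ 44.009 g/mol = 0.10037 mol
mol H = 2 × 0.2260 g H₂O ÷ 18.015 g/mol = 0.025090 mol
mass O = 1.833 − (1.2055 + 0.025291) = 0.60222 g → mol O = 0.60222 ÷ 15.999 = 0.037641 mol
Divide by the smallest (0.025090 mol): C 4.000, H 1.000, O 1.500
Multiplying each by 2 gives whole numbers: C 8.00, H 2.00, O 3.00
Empirical formula: C8H2O3
Empirical-formula mass = 146.10 g/mol; 438 ÷ 146.10 ≈ 3, so the molecular formula is C24H6O9.

C24H6O9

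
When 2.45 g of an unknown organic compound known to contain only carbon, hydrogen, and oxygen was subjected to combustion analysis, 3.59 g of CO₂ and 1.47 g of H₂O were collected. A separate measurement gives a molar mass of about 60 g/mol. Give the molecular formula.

mol C = 3.59 g CO₂ ÷ 44.009 g/mol = 0.08157 mol
mol H = 2 × 1.47 g H₂O ÷ 18.015 g/mol = 0.1632 mol
mass O = 2.45 − (0.9798 + 0.1645) = 1.306 g → mol O = 1.306 ÷ 15.999 = 0.08161 mol
Divide by the smallest (0.08157 mol): C 1.000, H 2.001, O 1.000
Empirical formula: CH2O
Empirical-formula mass = 30.03 g/mol; 60 ÷ 30.03 ≈ 2, so the molecular formula is C2H4O2.

C2H4O2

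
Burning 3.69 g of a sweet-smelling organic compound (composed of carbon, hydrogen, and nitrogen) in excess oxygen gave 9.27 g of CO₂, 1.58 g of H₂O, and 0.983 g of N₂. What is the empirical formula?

mol C = 9.27 g CO₂ ÷ 44.009 g/mol = 0.2106 mol
mol H = 2 × 1.58 g H₂O ÷ 18.015 g/mol = 0.1754 mol
mol N = 2 × 0.983 g N₂ ÷ 28.014 g/mol = 0.07018 mol
Divide by the smallest (0.07018 mol): C 3.001, H 2.499, N 1.000
Multiplying each by 2 gives whole numbers: C 6.00, H 5.00, N 2.00

C6H5N2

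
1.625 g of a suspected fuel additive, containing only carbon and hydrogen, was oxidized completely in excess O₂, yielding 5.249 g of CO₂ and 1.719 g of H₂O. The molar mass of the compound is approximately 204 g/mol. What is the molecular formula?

C15H24

mol C = 5.249 g CO₂ ÷ 44.009 g/mol = 0.11927 mol
mol H = 2 × 1.719 g H₂O ÷ 18.015 g/mol = 0.19084 mol
Divide by the smallest (0.11927 mol): C 1.000, H 1.600
Multiplying each by 5 gives whole numbers: C 5.00, H 8.00
Empirical formula: C5H8
Empirical-formula mass = 68.12 g/mol; 204 ÷ 68.12 ≈ 3, so the molecular formula is C15H24.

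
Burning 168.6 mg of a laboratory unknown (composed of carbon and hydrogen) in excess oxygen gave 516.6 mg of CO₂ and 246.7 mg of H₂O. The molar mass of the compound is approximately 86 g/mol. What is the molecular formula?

mol C = 0.5166 g CO₂ ÷ 44.009 g/mol = 0.011739 mol
mol H = 2 × 0.2467 g H₂O ÷ 18.015 g/mol = 0.027388 mol
Divide by the smallest (0.011739 mol): C 1.000, H 2.333
Multiplying each by 3 gives whole numbers: C 3.00, H 7.00
Empirical formula: C3H7
Empirical-formula mass = 43.09 g/mol; 86 ÷ 43.09 ≈ 2, so the molecular formula is C6H14.

C6H14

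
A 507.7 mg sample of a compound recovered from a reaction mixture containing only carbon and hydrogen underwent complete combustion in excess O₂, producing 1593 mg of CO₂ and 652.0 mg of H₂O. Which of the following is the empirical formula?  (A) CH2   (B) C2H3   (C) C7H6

mol C = 1.593 g CO₂ ÷ 44.009 g/mol = 0.036197 mol
mol H = 2 × 0.6520 g H₂O ÷ 18.015 g/mol = 0.072384 mol
Divide by the smallest (0.036197 mol): C 1.000, H 2.000

(A) CH2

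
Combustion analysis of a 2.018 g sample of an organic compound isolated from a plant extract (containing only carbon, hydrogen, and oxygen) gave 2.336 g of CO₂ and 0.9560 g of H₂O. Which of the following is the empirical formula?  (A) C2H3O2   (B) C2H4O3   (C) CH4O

(B) C2H4O3

mol C = 2.336 g CO₂ ÷ 44.009 g/mol = 0.053080 mol
mol H = 2 × 0.9560 g H₂O ÷ 18.015 g/mol = 0.10613 mol
mass O = 2.018 − (0.63754 + 0.10698) = 1.2735 g → mol O = 1.2735 ÷ 15.999 = 0.079597 mol
Divide by the smallest (0.053080 mol): C 1.000, H 2.000, O 1.500
Multiplying each by 2 gives whole numbers: C 2.00, H 4.00, O 3.00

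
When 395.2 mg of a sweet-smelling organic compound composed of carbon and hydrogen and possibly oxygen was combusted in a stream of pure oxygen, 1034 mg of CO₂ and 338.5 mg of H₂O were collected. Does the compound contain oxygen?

mol C = 1.034 g CO₂ ÷ 44.009 g/mol = 0.023495 mol
mol H = 2 × 0.3385 g H₂O ÷ 18.015 g/mol = 0.037580 mol
C and H account for only 0.32008 g of the 0.3952 g sample; the remaining 0.075119 g must be oxygen.

yes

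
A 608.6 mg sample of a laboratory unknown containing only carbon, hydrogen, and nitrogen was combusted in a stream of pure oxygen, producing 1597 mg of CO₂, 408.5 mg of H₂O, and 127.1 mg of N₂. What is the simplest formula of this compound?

mol C = 1.597 g CO₂ ÷ 44.009 g/mol = 0.036288 mol
mol H = 2 × 0.4085 g H₂O ÷ 18.015 g/mol = 0.045351 mol
mol N = 2 × 0.1271 g N₂ ÷ 28.014 g/mol = 0.0090740 mol
Divide by the smallest (0.0090740 mol): C 3.999, H 4.998, N 1.000

C4H5N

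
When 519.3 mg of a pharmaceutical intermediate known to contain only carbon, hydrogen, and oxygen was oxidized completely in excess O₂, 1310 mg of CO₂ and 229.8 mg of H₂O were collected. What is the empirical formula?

C7H6O2

mol C = 1.310 g CO₂ ÷ 44.009 g/mol = 0.029767 mol
mol H = 2 × 0.2298 g H₂O ÷ 18.015 g/mol = 0.025512 mol
mass O = 0.5193 − (0.35753 + 0.025716) = 0.13606 g → mol O = 0.13606 ÷ 15.999 = 0.0085041 mol
Divide by the smallest (0.0085041 mol): C 3.500, H 3.000, O 1.000
Multiplying each by 2 gives whole numbers: C 7.00, H 6.00, O 2.00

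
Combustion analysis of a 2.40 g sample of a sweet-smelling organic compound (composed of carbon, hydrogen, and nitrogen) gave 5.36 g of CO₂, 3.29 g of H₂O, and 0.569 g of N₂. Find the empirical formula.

mol C = 5.36 g CO₂ ÷ 44.009 g/mol = 0.1218 mol
mol H = 2 × 3.29 g H₂O ÷ 18.015 g/mol = 0.3653 mol
mol N = 2 × 0.569 g N₂ ÷ 28.014 g/mol = 0.04062 mol
Divide by the smallest (0.04062 mol): C 2.998, H 8.991, N 1.000

C3H9N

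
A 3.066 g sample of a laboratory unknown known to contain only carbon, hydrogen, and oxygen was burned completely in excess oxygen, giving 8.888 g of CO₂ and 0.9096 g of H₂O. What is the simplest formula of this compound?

C6H3O

mol C = 8.888 g CO₂ ÷ 44.009 g/mol = 0.20196 mol
mol H = 2 × 0.9096 g H₂O ÷ 18.015 g/mol = 0.10098 mol
mass O = 3.066 − (2.4257 + 0.10179) = 0.53848 g → mol O = 0.53848 ÷ 15.999 = 0.033657 mol
Divide by the smallest (0.033657 mol): C 6.000, H 3.000, O 1.000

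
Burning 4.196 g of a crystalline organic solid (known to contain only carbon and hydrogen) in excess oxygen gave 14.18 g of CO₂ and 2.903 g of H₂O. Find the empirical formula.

mol C = 14.18 g CO₂ ÷ 44.009 g/mol = 0.32221 mol
mol H = 2 × 2.903 g H₂O ÷ 18.015 g/mol = 0.32229 mol
Divide by the smallest (0.32221 mol): C 1.000, H 1.000

CH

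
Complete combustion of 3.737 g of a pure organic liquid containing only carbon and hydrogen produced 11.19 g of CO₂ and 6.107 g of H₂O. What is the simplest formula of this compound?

mol C = 11.19 g CO₂ ÷ 44.009 g/mol = 0.25427 mol
mol H = 2 × 6.107 g H₂O ÷ 18.015 g/mol = 0.67799 mol
Divide by the smallest (0.25427 mol): C 1.000, H 2.666
Multiplying each by 3 gives whole numbers: C 3.00, H 8.00

C3H8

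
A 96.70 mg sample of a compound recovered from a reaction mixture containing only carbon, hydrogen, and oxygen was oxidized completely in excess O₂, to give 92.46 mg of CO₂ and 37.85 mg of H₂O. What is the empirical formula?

CH2O2

mol C = 0.09246 g CO₂ ÷ 44.009 g/mol = 0.0021009 mol
mol H = 2 × 0.03785 g H₂O ÷ 18.015 g/mol = 0.0042021 mol
mass O = 0.09670 − (0.025234 + 0.0042357) = 0.067230 g → mol O = 0.067230 ÷ 15.999 = 0.0042021 mol
Divide by the smallest (0.0021009 mol): C 1.000, H 2.000, O 2.000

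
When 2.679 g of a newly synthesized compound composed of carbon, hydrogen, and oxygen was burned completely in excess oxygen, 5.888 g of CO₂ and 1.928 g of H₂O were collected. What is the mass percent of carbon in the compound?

59.98%

mol C = 5.888 g CO₂ ÷ 44.009 g/mol = 0.13379 mol
mol H = 2 × 1.928 g H₂O ÷ 18.015 g/mol = 0.21404 mol
mass O = 2.679 − (1.6070 + 0.21576) = 0.85628 g → mol O = 0.85628 ÷ 15.999 = 0.053521 mol
mass % C = 1.6070 g ÷ 2.679 g × 100%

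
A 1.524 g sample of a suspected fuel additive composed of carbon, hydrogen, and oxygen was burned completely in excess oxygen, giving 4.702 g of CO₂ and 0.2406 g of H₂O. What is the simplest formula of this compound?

mol C = 4.702 g CO₂ ÷ 44.009 g/mol = 0.10684 mol
mol H = 2 × 0.2406 g H₂O ÷ 18.015 g/mol = 0.026711 mol
mass O = 1.524 − (1.2833 + 0.026925) = 0.21380 g → mol O = 0.21380 ÷ 15.999 = 0.013363 mol
Divide by the smallest (0.013363 mol): C 7.995, H 1.999, O 1.000

C8H2O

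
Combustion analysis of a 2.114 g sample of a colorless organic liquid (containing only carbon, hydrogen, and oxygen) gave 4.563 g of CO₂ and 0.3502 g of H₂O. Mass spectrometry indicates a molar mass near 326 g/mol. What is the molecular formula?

mol C = 4.563 g CO₂ ÷ 44.009 g/mol = 0.10368 mol
mol H = 2 × 0.3502 g H₂O ÷ 18.015 g/mol = 0.038879 mol
mass O = 2.114 − (1.2453 + 0.039190) = 0.82947 g → mol O = 0.82947 ÷ 15.999 = 0.051845 mol
Divide by the smallest (0.038879 mol): C 2.667, H 1.000, O 1.334
Multiplying each by 3 gives whole numbers: C 8.00, H 3.00, O 4.00
Empirical formula: C8H3O4
Empirical-formula mass = 163.11 g/mol; 326 ÷ 163.11 ≈ 2, so the molecular formula is C16H6O8.

C16H6O8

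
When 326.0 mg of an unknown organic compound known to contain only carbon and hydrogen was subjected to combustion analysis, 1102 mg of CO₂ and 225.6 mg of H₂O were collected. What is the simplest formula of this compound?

mol C = 1.102 g CO₂ ÷ 44.009 g/mol = 0.025040 mol
mol H = 2 × 0.2256 g H₂O ÷ 18.015 g/mol = 0.025046 mol
Divide by the smallest (0.025040 mol): C 1.000, H 1.000

CH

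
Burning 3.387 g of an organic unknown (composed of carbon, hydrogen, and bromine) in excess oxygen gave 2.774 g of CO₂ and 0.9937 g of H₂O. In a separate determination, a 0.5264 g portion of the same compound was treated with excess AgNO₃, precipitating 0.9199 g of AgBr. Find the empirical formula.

C4H7Br2

mol C = 2.774 g CO₂ ÷ 44.009 g/mol = 0.063033 mol
mol H = 2 × 0.9937 g H₂O ÷ 18.015 g/mol = 0.11032 mol
From the AgBr data: mol Br per gram of compound = (0.9199 ÷ 187.772) ÷ 0.5264 = 0.0093067 mol/g, so in the 3.387 g combustion sample mol Br = 0.031522 mol
Divide by the smallest (0.031522 mol): C 2.000, H 3.500, Br 1.000
Multiplying each by 2 gives whole numbers: C 4.00, H 7.00, Br 2.00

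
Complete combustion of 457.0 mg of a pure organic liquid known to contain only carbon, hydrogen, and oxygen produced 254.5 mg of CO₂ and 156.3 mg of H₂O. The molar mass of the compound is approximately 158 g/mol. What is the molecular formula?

C2H6O8

mol C = 0.2545 g CO₂ ÷ 44.009 g/mol = 0.0057829 mol
mol H = 2 × 0.1563 g H₂O ÷ 18.015 g/mol = 0.017352 mol
mass O = 0.4570 − (0.069459 + 0.017491) = 0.37005 g → mol O = 0.37005 ÷ 15.999 = 0.023130 mol
Divide by the smallest (0.0057829 mol): C 1.000, H 3.001, O 4.000
Empirical formula: CH3O4
Empirical-formula mass = 79.03 g/mol; 158 ÷ 79.03 ≈ 2, so the molecular formula is C2H6O8.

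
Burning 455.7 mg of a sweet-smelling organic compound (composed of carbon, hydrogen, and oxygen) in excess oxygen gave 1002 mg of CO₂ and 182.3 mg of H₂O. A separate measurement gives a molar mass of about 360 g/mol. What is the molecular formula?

mol C = 1.002 g CO₂ ÷ 44.009 g/mol = 0.022768 mol
mol H = 2 × 0.1823 g H₂O ÷ 18.015 g/mol = 0.020239 mol
mass O = 0.4557 − (0.27347 + 0.020401) = 0.16183 g → mol O = 0.16183 ÷ 15.999 = 0.010115 mol
Divide by the smallest (0.010115 mol): C 2.251, H 2.001, O 1.000
Multiplying each by 4 gives whole numbers: C 9.00, H 8.00, O 4.00
Empirical formula: C9H8O4
Empirical-formula mass = 180.16 g/mol; 360 ÷ 180.16 ≈ 2, so the molecular formula is C18H16O8.

C18H16O8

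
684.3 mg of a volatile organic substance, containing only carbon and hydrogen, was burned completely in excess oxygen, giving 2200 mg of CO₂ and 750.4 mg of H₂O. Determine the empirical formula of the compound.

C3H5

mol C = 2.200 g CO₂ ÷ 44.009 g/mol = 0.049990 mol
mol H = 2 × 0.7504 g H₂O ÷ 18.015 g/mol = 0.083308 mol
Divide by the smallest (0.049990 mol): C 1.000, H 1.667
Multiplying each by 3 gives whole numbers: C 3.00, H 5.00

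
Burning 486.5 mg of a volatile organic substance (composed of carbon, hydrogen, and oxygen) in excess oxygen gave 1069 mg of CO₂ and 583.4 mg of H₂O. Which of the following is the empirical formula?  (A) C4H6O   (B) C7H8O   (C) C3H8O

(C) C3H8O

mol C = 1.069 g CO₂ ÷ 44.009 g/mol = 0.024290 mol
mol H = 2 × 0.5834 g H₂O ÷ 18.015 g/mol = 0.064768 mol
mass O = 0.4865 − (0.29175 + 0.065286) = 0.12946 g → mol O = 0.12946 ÷ 15.999 = 0.0080918 mol
Divide by the smallest (0.0080918 mol): C 3.002, H 8.004, O 1.000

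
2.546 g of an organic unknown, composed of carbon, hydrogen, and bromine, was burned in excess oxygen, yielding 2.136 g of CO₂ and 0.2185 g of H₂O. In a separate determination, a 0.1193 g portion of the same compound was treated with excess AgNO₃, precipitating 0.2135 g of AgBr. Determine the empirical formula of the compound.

C2HBr

mol C = 2.136 g CO₂ ÷ 44.009 g/mol = 0.048536 mol
mol H = 2 × 0.2185 g H₂O ÷ 18.015 g/mol = 0.024258 mol
From the AgBr data: mol Br per gram of compound = (0.2135 ÷ 187.772) ÷ 0.1193 = 0.0095307 mol/g, so in the 2.546 g combustion sample mol Br = 0.024265 mol
Divide by the smallest (0.024258 mol): C 2.001, H 1.000, Br 1.000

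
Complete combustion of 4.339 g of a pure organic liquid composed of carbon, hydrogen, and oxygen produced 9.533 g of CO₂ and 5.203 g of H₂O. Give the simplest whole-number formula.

mol C = 9.533 g CO₂ ÷ 44.009 g/mol = 0.21661 mol
mol H = 2 × 5.203 g H₂O ÷ 18.015 g/mol = 0.57763 mol
mass O = 4.339 − (2.6018 + 0.58225) = 1.1550 g → mol O = 1.1550 ÷ 15.999 = 0.072191 mol
Divide by the smallest (0.072191 mol): C 3.001, H 8.001, O 1.000

C3H8O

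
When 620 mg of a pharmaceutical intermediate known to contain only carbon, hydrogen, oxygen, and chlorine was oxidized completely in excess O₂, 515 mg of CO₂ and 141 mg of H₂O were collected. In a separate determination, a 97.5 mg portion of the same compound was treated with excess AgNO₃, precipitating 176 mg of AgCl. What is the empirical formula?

mol C = 0.515 g CO₂ ÷ 44.009 g/mol = 0.01170 mol
mol H = 2 × 0.141 g H₂O ÷ 18.015 g/mol = 0.01565 mol
From the AgCl data: mol Cl per gram of compound = (0.176 ÷ 143.318) ÷ 0.0975 = 0.01260 mol/g, so in the 0.620 g combustion sample mol Cl = 0.007809 mol
mass O = 0.620 − (0.1406 + 0.01578 + 0.2768) = 0.1868 g → mol O = 0.1868 ÷ 15.999 = 0.01168 mol
Divide by the smallest (0.007809 mol): C 1.499, H 2.005, Cl 1.000, O 1.495
Multiplying each by 2 gives whole numbers: C 3.00, H 4.01, Cl 2.00, O 2.99

C3H4Cl2O3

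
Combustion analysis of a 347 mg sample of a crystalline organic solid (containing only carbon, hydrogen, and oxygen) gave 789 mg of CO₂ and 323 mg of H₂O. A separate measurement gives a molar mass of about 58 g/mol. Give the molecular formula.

mol C = 0.789 g CO₂ ÷ 44.009 g/mol = 0.01793 mol
mol H = 2 × 0.323 g H₂O ÷ 18.015 g/mol = 0.03586 mol
mass O = 0.347 − (0.2153 + 0.03615) = 0.09552 g → mol O = 0.09552 ÷ 15.999 = 0.005970 mol
Divide by the smallest (0.005970 mol): C 3.003, H 6.006, O 1.000
Empirical formula: C3H6O
Empirical-formula mass = 58.08 g/mol; 58 ÷ 58.08 ≈ 1, so the molecular formula is C3H6O.

C3H6O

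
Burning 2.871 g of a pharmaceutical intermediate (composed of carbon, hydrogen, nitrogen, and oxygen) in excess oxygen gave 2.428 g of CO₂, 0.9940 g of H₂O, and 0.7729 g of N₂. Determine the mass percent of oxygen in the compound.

46.12%

mol C = 2.428 g CO₂ ÷ 44.009 g/mol = 0.055171 mol
mol H = 2 × 0.9940 g H₂O ÷ 18.015 g/mol = 0.11035 mol
mol N = 2 × 0.7729 g N₂ ÷ 28.014 g/mol = 0.055180 mol
mass O = 2.871 − (0.66265 + 0.11124 + 0.77290) = 1.3242 g → mol O = 1.3242 ÷ 15.999 = 0.082768 mol
mass % O = 1.3242 g ÷ 2.871 g × 100%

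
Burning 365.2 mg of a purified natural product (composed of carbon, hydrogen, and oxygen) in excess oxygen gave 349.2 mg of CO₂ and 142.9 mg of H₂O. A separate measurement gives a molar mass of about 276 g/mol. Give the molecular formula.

C6H12O12

mol C = 0.3492 g CO₂ ÷ 44.009 g/mol = 0.0079347 mol
mol H = 2 × 0.1429 g H₂O ÷ 18.015 g/mol = 0.015865 mol
mass O = 0.3652 − (0.095304 + 0.015991) = 0.25390 g → mol O = 0.25390 ÷ 15.999 = 0.015870 mol
Divide by the smallest (0.0079347 mol): C 1.000, H 1.999, O 2.000
Empirical formula: CH2O2
Empirical-formula mass = 46.02 g/mol; 276 ÷ 46.02 ≈ 6, so the molecular formula is C6H12O12.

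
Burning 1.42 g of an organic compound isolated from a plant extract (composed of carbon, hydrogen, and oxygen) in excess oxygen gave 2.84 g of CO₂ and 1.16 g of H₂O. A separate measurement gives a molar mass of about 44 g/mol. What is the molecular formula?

mol C = 2.84 g CO₂ ÷ 44.009 g/mol = 0.06453 mol
mol H = 2 × 1.16 g H₂O ÷ 18.015 g/mol = 0.1288 mol
mass O = 1.42 − (0.7751 + 0.1298) = 0.5151 g → mol O = 0.5151 ÷ 15.999 = 0.03220 mol
Divide by the smallest (0.03220 mol): C 2.004, H 4.000, O 1.000
Empirical formula: C2H4O
Empirical-formula mass = 44.05 g/mol; 44 ÷ 44.05 ≈ 1, so the molecular formula is C2H4O.

C2H4O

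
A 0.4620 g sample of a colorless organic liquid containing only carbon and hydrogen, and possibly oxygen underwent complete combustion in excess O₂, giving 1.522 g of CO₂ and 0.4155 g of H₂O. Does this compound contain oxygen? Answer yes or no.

no

mol C = 1.522 g CO₂ ÷ 44.009 g/mol = 0.034584 mol
mol H = 2 × 0.4155 g H₂O ÷ 18.015 g/mol = 0.046128 mol
C and H together account for 0.46188 g — essentially the entire 0.4620 g sample — so the compound contains no oxygen.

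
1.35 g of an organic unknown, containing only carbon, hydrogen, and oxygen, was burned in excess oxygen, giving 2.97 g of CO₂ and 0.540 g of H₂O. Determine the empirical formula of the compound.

C9H8O4

mol C = 2.97 g CO₂ ÷ 44.009 g/mol = 0.06749 mol
mol H = 2 × 0.540 g H₂O ÷ 18.015 g/mol = 0.05995 mol
mass O = 1.35 − (0.8106 + 0.06043) = 0.4790 g → mol O = 0.4790 ÷ 15.999 = 0.02994 mol
Divide by the smallest (0.02994 mol): C 2.254, H 2.002, O 1.000
Multiplying each by 4 gives whole numbers: C 9.02, H 8.01, O 4.00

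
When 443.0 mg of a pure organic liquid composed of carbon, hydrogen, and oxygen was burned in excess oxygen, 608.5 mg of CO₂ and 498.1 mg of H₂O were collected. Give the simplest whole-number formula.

mol C = 0.6085 g CO₂ ÷ 44.009 g/mol = 0.013827 mol
mol H = 2 × 0.4981 g H₂O ÷ 18.015 g/mol = 0.055298 mol
mass O = 0.4430 − (0.16607 + 0.055741) = 0.22119 g → mol O = 0.22119 ÷ 15.999 = 0.013825 mol
Divide by the smallest (0.013825 mol): C 1.000, H 4.000, O 1.000

CH4O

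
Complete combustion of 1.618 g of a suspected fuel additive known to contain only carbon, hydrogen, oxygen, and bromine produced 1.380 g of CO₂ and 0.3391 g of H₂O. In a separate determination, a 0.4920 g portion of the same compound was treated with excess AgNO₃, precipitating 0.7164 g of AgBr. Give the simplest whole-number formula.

mol C = 1.380 g CO₂ ÷ 44.009 g/mol = 0.031357 mol
mol H = 2 × 0.3391 g H₂O ÷ 18.015 g/mol = 0.037646 mol
From the AgBr data: mol Br per gram of compound = (0.7164 ÷ 187.772) ÷ 0.4920 = 0.0077546 mol/g, so in the 1.618 g combustion sample mol Br = 0.012547 mol
mass O = 1.618 − (0.37663 + 0.037948 + 1.0026) = 0.20087 g → mol O = 0.20087 ÷ 15.999 = 0.012555 mol
Divide by the smallest (0.012547 mol): C 2.499, H 3.000, Br 1.000, O 1.001
Multiplying each by 2 gives whole numbers: C 5.00, H 6.00, Br 2.00, O 2.00

C5H6Br2O2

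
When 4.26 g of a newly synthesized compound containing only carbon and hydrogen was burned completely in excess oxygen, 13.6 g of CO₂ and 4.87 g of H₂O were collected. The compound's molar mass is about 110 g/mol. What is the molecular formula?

mol C = 13.6 g CO₂ ÷ 44.009 g/mol = 0.3090 mol
mol H = 2 × 4.87 g H₂O ÷ 18.015 g/mol = 0.5407 mol
Divide by the smallest (0.3090 mol): C 1.000, H 1.750
Multiplying each by 4 gives whole numbers: C 4.00, H 7.00
Empirical formula: C4H7
Empirical-formula mass = 55.10 g/mol; 110 ÷ 55.10 ≈ 2, so the molecular formula is C8H14.

C8H14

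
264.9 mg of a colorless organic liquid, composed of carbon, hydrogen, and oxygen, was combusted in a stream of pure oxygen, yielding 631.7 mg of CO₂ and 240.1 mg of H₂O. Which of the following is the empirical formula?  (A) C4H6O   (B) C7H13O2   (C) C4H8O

(B) C7H13O2

mol C = 0.6317 g CO₂ ÷ 44.009 g/mol = 0.014354 mol
mol H = 2 × 0.2401 g H₂O ÷ 18.015 g/mol = 0.026656 mol
mass O = 0.2649 − (0.17240 + 0.026869) = 0.065627 g → mol O = 0.065627 ÷ 15.999 = 0.0041019 mol
Divide by the smallest (0.0041019 mol): C 3.499, H 6.498, O 1.000
Multiplying each by 2 gives whole numbers: C 7.00, H 13.00, O 2.00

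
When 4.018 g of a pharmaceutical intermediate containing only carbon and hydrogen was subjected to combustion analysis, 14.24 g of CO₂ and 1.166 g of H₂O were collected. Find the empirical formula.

mol C = 14.24 g CO₂ ÷ 44.009 g/mol = 0.32357 mol
mol H = 2 × 1.166 g H₂O ÷ 18.015 g/mol = 0.12945 mol
Divide by the smallest (0.12945 mol): C 2.500, H 1.000
Multiplying each by 2 gives whole numbers: C 5.00, H 2.00

C5H2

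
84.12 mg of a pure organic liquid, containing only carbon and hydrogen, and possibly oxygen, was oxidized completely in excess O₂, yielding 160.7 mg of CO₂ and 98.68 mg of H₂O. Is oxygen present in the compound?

yes

mol C = 0.1607 g CO₂ ÷ 44.009 g/mol = 0.0036515 mol
mol H = 2 × 0.09868 g H₂O ÷ 18.015 g/mol = 0.010955 mol
C and H account for only 0.054901 g of the 0.08412 g sample; the remaining 0.029219 g must be oxygen.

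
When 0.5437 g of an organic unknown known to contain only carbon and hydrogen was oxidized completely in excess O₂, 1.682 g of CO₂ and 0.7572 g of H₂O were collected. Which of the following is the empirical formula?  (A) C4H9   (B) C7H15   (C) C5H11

mol C = 1.682 g CO₂ ÷ 44.009 g/mol = 0.038219 mol
mol H = 2 × 0.7572 g H₂O ÷ 18.015 g/mol = 0.084063 mol
Divide by the smallest (0.038219 mol): C 1.000, H 2.199
Multiplying each by 5 gives whole numbers: C 5.00, H 11.00

(C) C5H11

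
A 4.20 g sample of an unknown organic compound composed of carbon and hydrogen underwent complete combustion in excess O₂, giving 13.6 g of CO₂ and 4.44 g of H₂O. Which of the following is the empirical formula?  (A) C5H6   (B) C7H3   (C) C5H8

mol C = 13.6 g CO₂ ÷ 44.009 g/mol = 0.3090 mol
mol H = 2 × 4.44 g H₂O ÷ 18.015 g/mol = 0.4929 mol
Divide by the smallest (0.3090 mol): C 1.000, H 1.595
Multiplying each by 5 gives whole numbers: C 5.00, H 7.98

(C) C5H8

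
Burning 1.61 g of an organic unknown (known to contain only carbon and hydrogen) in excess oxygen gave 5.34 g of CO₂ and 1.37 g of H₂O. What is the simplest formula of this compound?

C4H5

mol C = 5.34 g CO₂ ÷ 44.009 g/mol = 0.1213 mol
mol H = 2 × 1.37 g H₂O ÷ 18.015 g/mol = 0.1521 mol
Divide by the smallest (0.1213 mol): C 1.000, H 1.253
Multiplying each by 4 gives whole numbers: C 4.00, H 5.01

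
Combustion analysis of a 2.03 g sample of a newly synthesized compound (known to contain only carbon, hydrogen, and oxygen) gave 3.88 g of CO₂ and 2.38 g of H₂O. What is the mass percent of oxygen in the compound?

mol C = 3.88 g CO₂ ÷ 44.009 g/mol = 0.08816 mol
mol H = 2 × 2.38 g H₂O ÷ 18.015 g/mol = 0.2642 mol
mass O = 2.03 − (1.059 + 0.2663) = 0.7047 g → mol O = 0.7047 ÷ 15.999 = 0.04405 mol
mass % O = 0.7047 g ÷ 2.03 g × 100%

34.7%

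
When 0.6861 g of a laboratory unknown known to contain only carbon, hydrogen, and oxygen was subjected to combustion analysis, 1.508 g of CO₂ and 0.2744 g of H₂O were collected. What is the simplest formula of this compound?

C9H8O4

mol C = 1.508 g CO₂ ÷ 44.009 g/mol = 0.034266 mol
mol H = 2 × 0.2744 g H₂O ÷ 18.015 g/mol = 0.030464 mol
mass O = 0.6861 − (0.41157 + 0.030707) = 0.24383 g → mol O = 0.24383 ÷ 15.999 = 0.015240 mol
Divide by the smallest (0.015240 mol): C 2.248, H 1.999, O 1.000
Multiplying each by 4 gives whole numbers: C 8.99, H 8.00, O 4.00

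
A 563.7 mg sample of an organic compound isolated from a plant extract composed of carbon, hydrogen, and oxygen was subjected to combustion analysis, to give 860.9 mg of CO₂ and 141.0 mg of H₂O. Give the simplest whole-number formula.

C5H4O5

mol C = 0.8609 g CO₂ ÷ 44.009 g/mol = 0.019562 mol
mol H = 2 × 0.1410 g H₂O ÷ 18.015 g/mol = 0.015654 mol
mass O = 0.5637 − (0.23496 + 0.015779) = 0.31296 g → mol O = 0.31296 ÷ 15.999 = 0.019561 mol
Divide by the smallest (0.015654 mol): C 1.250, H 1.000, O 1.250
Multiplying each by 4 gives whole numbers: C 5.00, H 4.00, O 5.00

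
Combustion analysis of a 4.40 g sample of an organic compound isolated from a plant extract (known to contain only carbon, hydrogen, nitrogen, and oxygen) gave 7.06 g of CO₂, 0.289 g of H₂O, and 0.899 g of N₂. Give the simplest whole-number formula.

mol C = 7.06 g CO₂ ÷ 44.009 g/mol = 0.1604 mol
mol H = 2 × 0.289 g H₂O ÷ 18.015 g/mol = 0.03208 mol
mol N = 2 × 0.899 g N₂ ÷ 28.014 g/mol = 0.06418 mol
mass O = 4.40 − (1.927 + 0.03234 + 0.8990) = 1.542 g → mol O = 1.542 ÷ 15.999 = 0.09637 mol
Divide by the smallest (0.03208 mol): C 5.000, H 1.000, N 2.000, O 3.004

C5HN2O3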